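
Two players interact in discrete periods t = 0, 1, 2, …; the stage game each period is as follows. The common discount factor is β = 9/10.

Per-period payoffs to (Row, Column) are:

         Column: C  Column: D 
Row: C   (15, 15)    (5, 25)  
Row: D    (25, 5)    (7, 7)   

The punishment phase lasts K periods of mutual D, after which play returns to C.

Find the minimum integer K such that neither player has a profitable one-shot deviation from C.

IC: β(1−β^K)/(1−β) ≥ (25−15)/(15−7) = 5/4.
With β = 9/10: need 1 − β^K ≥ 5/4·(1−9/10)/(9/10), i.e. β^K ≤ 0.8611.
Since (9/10)^1 = 0.9000 and (9/10)^2 = 0.8100, the smallest such K is 2.

2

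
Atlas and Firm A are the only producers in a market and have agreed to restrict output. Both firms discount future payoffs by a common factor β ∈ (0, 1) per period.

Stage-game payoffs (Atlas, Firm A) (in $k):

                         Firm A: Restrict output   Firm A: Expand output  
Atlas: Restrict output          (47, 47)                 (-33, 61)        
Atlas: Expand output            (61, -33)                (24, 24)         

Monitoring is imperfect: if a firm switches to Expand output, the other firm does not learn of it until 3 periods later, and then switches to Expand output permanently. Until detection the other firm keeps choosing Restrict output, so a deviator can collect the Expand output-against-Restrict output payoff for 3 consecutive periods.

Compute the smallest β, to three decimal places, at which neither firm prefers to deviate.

The best deviation is to choose Expand output for all 3 undetected periods, earning 61 each, then 24 forever once detected.
Deviation value: 61(1−β^3)/(1−β) + 24β^3/(1−β); cooperation value: 47/(1−β).
IC: 47 ≥ 61(1−β^3) + 24β^3 = 61 − 37β^3.
So β^3 ≥ 14/37, giving β ≥ (14/37)^(1/3) ≈ 0.723.

0.723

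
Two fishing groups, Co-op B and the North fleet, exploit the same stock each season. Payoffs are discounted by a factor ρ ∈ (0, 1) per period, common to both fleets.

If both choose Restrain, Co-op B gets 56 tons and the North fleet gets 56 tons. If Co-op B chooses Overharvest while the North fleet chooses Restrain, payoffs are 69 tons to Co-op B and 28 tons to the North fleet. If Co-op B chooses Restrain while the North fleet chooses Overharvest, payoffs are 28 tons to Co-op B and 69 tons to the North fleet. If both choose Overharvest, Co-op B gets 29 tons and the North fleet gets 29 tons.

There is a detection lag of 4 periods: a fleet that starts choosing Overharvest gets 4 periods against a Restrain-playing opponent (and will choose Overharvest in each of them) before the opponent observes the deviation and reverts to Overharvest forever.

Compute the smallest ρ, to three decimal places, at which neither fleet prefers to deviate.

0.755

A deviator earns 69 for 4 periods, then 29 forever; cooperating earns 56 forever. Multiplying the IC by (1−ρ):
56 ≥ 69(1−ρ^4) + 29ρ^4, so 40·ρ^4 ≥ 13 and ρ^4 ≥ 13/40.
ρ ≥ (13/40)^(1/4) ≈ 0.755.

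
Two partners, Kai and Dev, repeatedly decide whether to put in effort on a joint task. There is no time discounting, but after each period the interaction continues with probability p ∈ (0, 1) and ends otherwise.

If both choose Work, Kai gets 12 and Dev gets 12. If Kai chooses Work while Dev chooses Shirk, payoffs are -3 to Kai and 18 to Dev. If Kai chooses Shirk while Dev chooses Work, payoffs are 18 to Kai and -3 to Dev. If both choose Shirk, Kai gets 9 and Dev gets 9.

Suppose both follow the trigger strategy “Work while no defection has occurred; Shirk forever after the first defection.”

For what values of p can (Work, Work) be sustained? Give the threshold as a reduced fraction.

With no time discounting, the continuation probability p plays the role of the discount factor.
Grim-trigger IC: 12/(1−p) ≥ 18 + 9p/(1−p) ⇒ p ≥ (18−12)/(18−9) = 2/3.

2/3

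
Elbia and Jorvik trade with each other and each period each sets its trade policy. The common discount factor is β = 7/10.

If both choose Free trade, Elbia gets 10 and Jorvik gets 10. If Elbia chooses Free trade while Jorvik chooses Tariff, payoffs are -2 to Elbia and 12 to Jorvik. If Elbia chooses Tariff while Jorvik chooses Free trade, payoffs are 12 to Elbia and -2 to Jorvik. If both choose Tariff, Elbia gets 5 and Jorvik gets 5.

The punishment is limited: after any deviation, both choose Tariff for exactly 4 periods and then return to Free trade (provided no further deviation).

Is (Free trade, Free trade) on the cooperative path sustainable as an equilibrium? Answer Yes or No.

Comparing payoff streams over the 5 periods until play realigns: cooperate → 10(1+β+…+β^4); deviate → 12 + 5(β+…+β^4).
Cooperation is sustained iff (10−5)(β+…+β^4) ≥ 12−10.
β+…+β^4 = 7/10·(1−(7/10)^4)/(1−7/10) = 1.7731, and (12−10)/(10−5) = 0.4000.
1.7731 ≥ 0.4000, so cooperation is sustainable.

Yes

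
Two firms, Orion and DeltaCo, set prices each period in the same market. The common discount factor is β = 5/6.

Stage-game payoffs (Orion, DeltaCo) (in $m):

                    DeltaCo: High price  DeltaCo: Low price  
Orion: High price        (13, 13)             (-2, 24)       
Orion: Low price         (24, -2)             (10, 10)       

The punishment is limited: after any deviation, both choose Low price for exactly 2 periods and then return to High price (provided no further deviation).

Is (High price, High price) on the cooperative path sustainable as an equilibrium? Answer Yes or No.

Comparing payoff streams over the 3 periods until play realigns: cooperate → 13(1+β+…+β^2); deviate → 24 + 10(β+…+β^2).
Cooperation is sustained iff (13−10)(β+…+β^2) ≥ 24−13.
β+…+β^2 = 5/6·(1−(5/6)^2)/(1−5/6) = 1.5278, and (24−13)/(13−10) = 3.6667.
1.5278 < 3.6667, so cooperation is not sustainable.

No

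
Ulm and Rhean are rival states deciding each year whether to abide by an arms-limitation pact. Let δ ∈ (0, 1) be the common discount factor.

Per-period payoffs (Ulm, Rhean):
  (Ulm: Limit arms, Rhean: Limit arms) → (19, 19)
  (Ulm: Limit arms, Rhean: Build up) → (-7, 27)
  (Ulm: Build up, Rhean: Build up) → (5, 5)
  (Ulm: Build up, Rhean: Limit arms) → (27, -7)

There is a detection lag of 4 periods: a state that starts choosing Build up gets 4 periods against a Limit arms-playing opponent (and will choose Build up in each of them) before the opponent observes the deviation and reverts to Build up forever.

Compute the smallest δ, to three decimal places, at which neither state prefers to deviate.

The best deviation is to choose Build up for all 4 undetected periods, earning 27 each, then 5 forever once detected.
Deviation value: 27(1−δ^4)/(1−δ) + 5δ^4/(1−δ); cooperation value: 19/(1−δ).
IC: 19 ≥ 27(1−δ^4) + 5δ^4 = 27 − 22δ^4.
So δ^4 ≥ 8/22 = 4/11, giving δ ≥ (4/11)^(1/4) ≈ 0.777.

0.777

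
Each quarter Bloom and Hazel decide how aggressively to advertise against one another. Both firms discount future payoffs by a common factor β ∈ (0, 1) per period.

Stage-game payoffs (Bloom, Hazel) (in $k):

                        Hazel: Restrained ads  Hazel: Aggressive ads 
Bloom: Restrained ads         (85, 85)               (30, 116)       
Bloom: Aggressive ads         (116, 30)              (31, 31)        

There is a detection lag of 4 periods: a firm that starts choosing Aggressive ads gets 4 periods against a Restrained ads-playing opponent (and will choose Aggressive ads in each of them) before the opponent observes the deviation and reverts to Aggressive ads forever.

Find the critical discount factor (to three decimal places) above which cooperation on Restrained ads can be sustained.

0.777

Deviating for the 4 undetected periods gains 116−85 = 31 per period over cooperation, then loses 85−31 = 54 per period forever once punishment starts.
Gain: 31(1 + β + … + β^3); loss: 54·β^4/(1−β).
No profitable deviation ⇔ 31(1−β^4) ≤ 54·β^4, i.e. β^4 ≥ 31/(31+54) = 31/85.
Hence β ≥ (31/85)^(1/4) ≈ 0.777.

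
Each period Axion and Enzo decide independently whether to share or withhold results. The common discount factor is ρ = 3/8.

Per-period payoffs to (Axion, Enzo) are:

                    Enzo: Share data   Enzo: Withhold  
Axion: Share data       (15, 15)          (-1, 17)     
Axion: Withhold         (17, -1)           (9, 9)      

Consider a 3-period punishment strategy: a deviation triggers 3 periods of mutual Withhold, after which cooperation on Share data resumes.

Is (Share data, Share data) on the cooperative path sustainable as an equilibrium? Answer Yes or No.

A one-shot deviation gives 17 now, then 9 for 3 periods, then back to 15.
Gain from deviating: (17−15) today; loss: (15−9) in each of the next 3 periods.
No-deviation condition: (15−9)(ρ+…+ρ^3) ≥ 17−15, i.e. ρ+…+ρ^3 ≥ 1/3.
At ρ = 3/8: ρ+…+ρ^3 = 0.5684 ≥ 0.3333.
So cooperation is sustainable.

Yes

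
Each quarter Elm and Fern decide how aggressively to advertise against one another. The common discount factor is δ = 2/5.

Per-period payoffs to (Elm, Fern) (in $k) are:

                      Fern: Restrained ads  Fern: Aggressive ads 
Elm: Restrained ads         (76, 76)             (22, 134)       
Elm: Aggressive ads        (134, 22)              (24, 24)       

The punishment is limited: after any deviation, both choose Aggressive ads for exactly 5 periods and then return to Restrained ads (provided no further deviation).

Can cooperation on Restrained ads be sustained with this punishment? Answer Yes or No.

No

IC: δ+…+δ^5 ≥ (134−76)/(76−24) = 29/26.
At δ = 2/5: partial sum = 0.6598 < 1.1154. Cooperation not sustainable.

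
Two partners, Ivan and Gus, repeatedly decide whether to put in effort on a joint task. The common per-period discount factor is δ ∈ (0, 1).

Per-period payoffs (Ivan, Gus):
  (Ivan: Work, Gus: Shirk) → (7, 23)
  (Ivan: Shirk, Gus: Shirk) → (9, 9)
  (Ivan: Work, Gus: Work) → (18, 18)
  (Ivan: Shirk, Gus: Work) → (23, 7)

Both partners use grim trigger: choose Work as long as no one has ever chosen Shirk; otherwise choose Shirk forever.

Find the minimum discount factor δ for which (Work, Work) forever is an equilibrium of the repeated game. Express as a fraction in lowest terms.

Under grim trigger the critical discount factor is (T−C)/(T−P) with T = 23, C = 18, P = 9.
δ* = (23−18)/(23−9) = 5/14.

5/14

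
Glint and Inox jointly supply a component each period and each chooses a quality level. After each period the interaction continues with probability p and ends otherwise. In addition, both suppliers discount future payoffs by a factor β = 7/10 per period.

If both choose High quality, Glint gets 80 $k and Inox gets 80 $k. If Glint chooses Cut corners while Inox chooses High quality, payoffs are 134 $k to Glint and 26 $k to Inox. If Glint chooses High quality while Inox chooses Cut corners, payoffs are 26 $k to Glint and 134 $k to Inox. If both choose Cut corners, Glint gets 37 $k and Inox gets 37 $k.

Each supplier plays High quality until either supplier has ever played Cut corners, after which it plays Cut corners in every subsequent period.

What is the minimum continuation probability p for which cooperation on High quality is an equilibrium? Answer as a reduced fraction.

Expected continuation weight on next period's payoff is β·p = 7/10·p, which plays the role of the discount factor.
Cooperation requires 7/10·p ≥ (134−80)/(134−37) = 54/97, hence p ≥ 540/679.

540/679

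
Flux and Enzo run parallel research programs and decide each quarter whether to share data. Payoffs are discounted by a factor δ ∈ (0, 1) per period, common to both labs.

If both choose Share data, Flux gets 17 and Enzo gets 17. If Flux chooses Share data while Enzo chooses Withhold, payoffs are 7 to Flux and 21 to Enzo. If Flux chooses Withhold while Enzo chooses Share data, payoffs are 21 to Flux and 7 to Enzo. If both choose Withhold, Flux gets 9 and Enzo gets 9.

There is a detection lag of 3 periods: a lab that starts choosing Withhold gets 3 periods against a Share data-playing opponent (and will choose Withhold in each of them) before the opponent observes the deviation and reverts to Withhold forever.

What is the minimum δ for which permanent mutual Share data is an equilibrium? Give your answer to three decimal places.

Deviating for the 3 undetected periods gains 21−17 = 4 per period over cooperation, then loses 17−9 = 8 per period forever once punishment starts.
Gain: 4(1 + δ + … + δ^2); loss: 8·δ^3/(1−δ).
No profitable deviation ⇔ 4(1−δ^3) ≤ 8·δ^3, i.e. δ^3 ≥ 4/(4+8) = 1/3.
Hence δ ≥ (1/3)^(1/3) ≈ 0.693.

0.693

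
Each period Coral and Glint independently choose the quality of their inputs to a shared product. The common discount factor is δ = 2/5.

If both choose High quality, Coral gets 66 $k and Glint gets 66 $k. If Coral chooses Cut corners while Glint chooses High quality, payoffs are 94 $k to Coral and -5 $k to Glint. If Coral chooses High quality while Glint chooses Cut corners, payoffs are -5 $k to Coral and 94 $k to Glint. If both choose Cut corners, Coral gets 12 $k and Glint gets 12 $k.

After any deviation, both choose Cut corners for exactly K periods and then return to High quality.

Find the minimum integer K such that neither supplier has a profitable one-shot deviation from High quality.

2

No profitable deviation requires (66−12)(δ+…+δ^K) ≥ 94−66, i.e. δ+…+δ^K ≥ 14/27 ≈ 0.5185.
With δ = 2/5, the partial sums are K=1: 0.4000, K=2: 0.5600.
K = 2 is the first length at which the sum reaches 0.5185.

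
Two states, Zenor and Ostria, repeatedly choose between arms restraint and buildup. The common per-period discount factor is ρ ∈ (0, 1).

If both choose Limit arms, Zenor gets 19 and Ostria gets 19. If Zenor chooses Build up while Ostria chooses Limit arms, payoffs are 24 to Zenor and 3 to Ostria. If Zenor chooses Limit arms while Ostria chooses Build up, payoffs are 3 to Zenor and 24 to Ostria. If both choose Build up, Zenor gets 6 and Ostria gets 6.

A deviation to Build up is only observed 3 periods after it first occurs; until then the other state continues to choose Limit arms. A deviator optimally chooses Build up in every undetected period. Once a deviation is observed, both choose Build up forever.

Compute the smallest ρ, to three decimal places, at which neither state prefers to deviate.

0.652

The best deviation is to choose Build up for all 3 undetected periods, earning 24 each, then 6 forever once detected.
Deviation value: 24(1−ρ^3)/(1−ρ) + 6ρ^3/(1−ρ); cooperation value: 19/(1−ρ).
IC: 19 ≥ 24(1−ρ^3) + 6ρ^3 = 24 − 18ρ^3.
So ρ^3 ≥ 5/18, giving ρ ≥ (5/18)^(1/3) ≈ 0.652.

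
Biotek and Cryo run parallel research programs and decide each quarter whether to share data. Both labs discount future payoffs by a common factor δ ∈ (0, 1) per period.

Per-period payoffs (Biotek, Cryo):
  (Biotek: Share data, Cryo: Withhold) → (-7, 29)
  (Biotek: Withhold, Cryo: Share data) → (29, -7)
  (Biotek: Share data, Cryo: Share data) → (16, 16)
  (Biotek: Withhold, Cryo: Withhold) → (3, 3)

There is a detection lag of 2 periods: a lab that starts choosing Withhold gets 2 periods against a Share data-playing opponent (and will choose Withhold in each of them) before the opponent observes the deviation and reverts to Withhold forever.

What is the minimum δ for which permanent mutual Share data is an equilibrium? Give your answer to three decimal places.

0.707

A deviator earns 29 for 2 periods, then 3 forever; cooperating earns 16 forever. Multiplying the IC by (1−δ):
16 ≥ 29(1−δ^2) + 3δ^2, so 26·δ^2 ≥ 13 and δ^2 ≥ 1/2.
δ ≥ (1/2)^(1/2) ≈ 0.707.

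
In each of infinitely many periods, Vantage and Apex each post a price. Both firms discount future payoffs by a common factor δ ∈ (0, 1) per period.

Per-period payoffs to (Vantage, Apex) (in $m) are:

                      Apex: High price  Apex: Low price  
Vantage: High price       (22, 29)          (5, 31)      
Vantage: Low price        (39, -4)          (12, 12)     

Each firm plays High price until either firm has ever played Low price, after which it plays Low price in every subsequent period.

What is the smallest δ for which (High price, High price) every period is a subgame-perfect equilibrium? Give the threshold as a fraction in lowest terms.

Vantage: cooperation gives 22 each period; deviation gives 39 once then 12 forever.
  22/(1−δ) ≥ 39 + 12δ/(1−δ) ⇒ δ ≥ 17/27.
Apex: cooperation gives 29 each period; deviation gives 31 once then 12 forever.
  δ ≥ 2/19.
Both must hold, so the binding constraint is Vantage's: δ ≥ 17/27.

17/27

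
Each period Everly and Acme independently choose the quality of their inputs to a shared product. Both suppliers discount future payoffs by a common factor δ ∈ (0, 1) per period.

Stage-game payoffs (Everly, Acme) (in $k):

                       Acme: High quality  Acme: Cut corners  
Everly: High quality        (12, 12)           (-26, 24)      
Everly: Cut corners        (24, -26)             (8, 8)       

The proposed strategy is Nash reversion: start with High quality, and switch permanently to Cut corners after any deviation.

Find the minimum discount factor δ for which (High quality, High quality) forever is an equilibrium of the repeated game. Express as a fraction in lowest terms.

12/(1−δ) ≥ 24 + 8δ/(1−δ)
12 ≥ 24 − 16δ
δ ≥ 12/16 = 3/4.

3/4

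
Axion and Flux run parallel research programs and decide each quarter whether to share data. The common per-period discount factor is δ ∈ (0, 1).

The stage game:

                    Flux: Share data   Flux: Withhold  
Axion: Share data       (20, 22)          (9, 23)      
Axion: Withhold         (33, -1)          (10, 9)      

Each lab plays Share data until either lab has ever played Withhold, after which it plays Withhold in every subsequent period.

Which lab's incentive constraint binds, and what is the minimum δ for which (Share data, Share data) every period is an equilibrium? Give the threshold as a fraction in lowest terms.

Axion: cooperation gives 20 each period; deviation gives 33 once then 10 forever.
  20/(1−δ) ≥ 33 + 10δ/(1−δ) ⇒ δ ≥ 13/23.
Flux: cooperation gives 22 each period; deviation gives 23 once then 9 forever.
  δ ≥ 1/14.
Both must hold, so the binding constraint is Axion's: δ ≥ 13/23.

Axion; δ ≥ 13/23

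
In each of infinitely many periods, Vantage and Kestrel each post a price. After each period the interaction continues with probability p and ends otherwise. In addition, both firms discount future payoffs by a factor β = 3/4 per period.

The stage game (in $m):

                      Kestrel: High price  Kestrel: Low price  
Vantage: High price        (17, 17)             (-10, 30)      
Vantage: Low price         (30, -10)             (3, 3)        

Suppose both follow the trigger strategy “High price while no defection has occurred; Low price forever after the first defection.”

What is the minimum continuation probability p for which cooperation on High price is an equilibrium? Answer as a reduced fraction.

With continuation probability p and discount β, the effective per-period discount factor is βp.
Grim-trigger IC: βp ≥ (30−17)/(30−3) = 13/27.
So p ≥ (13/27)/(3/4) = 52/81.

52/81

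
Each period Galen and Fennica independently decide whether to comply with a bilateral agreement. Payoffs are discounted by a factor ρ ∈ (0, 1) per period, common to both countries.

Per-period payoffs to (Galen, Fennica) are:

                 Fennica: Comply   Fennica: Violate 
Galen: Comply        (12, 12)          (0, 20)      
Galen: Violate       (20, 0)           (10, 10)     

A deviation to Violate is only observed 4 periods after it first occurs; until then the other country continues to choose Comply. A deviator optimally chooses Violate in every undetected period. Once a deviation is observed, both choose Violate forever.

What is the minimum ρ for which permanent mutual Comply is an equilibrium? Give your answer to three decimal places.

A deviator earns 20 for 4 periods, then 10 forever; cooperating earns 12 forever. Multiplying the IC by (1−ρ):
12 ≥ 20(1−ρ^4) + 10ρ^4, so 10·ρ^4 ≥ 8 and ρ^4 ≥ 4/5.
ρ ≥ (4/5)^(1/4) ≈ 0.946.

0.946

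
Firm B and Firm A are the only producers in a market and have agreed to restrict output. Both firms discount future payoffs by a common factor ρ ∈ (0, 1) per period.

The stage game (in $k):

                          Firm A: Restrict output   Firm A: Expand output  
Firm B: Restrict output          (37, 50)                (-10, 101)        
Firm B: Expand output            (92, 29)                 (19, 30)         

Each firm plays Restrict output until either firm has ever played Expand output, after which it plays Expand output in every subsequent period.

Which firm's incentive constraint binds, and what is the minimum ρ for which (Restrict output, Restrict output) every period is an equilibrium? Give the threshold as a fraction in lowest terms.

Firm B; ρ ≥ 55/73

Firm B's threshold: (92−37)/(92−19) = 55/73.
Firm A's threshold: (101−50)/(101−30) = 51/71.
55/73 > 51/71, so Firm B binds and ρ* = 55/73.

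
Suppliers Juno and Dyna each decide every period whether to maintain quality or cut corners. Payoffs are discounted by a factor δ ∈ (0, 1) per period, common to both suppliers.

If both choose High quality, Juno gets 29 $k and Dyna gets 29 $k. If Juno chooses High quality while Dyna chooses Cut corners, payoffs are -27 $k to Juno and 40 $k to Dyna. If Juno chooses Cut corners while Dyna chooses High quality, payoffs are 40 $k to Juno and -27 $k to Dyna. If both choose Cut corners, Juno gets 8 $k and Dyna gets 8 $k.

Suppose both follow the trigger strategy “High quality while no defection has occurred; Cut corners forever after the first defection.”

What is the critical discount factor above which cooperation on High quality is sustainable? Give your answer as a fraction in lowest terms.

Under grim trigger the critical discount factor is (T−C)/(T−P) with T = 40, C = 29, P = 8.
δ* = (40−29)/(40−8) = 11/32.

11/32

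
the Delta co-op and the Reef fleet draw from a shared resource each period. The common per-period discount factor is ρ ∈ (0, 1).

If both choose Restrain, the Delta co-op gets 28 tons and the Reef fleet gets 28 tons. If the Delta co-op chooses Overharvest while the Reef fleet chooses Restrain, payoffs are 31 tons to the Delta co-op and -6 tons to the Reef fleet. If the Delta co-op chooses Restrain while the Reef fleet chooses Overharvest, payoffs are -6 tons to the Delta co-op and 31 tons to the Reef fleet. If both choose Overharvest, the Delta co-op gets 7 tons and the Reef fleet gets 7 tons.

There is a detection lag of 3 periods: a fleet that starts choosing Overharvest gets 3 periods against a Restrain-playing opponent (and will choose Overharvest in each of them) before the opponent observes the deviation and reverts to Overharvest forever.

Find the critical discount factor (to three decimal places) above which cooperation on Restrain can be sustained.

0.500

A deviator earns 31 for 3 periods, then 7 forever; cooperating earns 28 forever. Multiplying the IC by (1−ρ):
28 ≥ 31(1−ρ^3) + 7ρ^3, so 24·ρ^3 ≥ 3 and ρ^3 ≥ 1/8.
ρ ≥ (1/8)^(1/3) ≈ 0.500.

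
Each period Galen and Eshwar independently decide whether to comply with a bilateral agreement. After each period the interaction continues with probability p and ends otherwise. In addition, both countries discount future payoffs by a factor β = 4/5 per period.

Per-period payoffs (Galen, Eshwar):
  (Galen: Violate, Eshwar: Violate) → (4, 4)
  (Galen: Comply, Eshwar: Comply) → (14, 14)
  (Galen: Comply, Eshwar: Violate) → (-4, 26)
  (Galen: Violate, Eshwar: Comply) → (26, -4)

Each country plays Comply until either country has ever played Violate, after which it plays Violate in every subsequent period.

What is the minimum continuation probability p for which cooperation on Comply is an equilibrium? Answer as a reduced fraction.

With continuation probability p and discount β, the effective per-period discount factor is βp.
Grim-trigger IC: βp ≥ (26−14)/(26−4) = 6/11.
So p ≥ (6/11)/(4/5) = 15/22.

15/22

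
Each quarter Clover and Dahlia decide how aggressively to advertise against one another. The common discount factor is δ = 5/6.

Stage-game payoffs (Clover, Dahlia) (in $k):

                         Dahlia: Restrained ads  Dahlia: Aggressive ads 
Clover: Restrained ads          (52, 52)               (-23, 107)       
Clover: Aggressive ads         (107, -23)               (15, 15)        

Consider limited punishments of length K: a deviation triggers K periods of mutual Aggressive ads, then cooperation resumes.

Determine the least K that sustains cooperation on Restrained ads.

2

IC: δ(1−δ^K)/(1−δ) ≥ (107−52)/(52−15) = 55/37.
With δ = 5/6: need 1 − δ^K ≥ 55/37·(1−5/6)/(5/6), i.e. δ^K ≤ 0.7027.
Since (5/6)^1 = 0.8333 and (5/6)^2 = 0.6944, the smallest such K is 2.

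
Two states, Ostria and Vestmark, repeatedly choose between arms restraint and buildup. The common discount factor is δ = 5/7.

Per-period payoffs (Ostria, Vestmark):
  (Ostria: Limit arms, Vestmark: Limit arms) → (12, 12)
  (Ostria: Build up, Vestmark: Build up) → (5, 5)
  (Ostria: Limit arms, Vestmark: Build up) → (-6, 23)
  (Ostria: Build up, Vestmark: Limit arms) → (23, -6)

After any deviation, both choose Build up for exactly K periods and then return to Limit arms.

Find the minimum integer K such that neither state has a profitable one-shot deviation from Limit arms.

Need Σ_{k=1}^{K} δ^k ≥ (23−12)/(12−5) = 1.5714 at δ = 5/7.
At K = 2 the sum is 1.2245 < 1.5714; at K = 3 it is 1.5889 ≥ 1.5714.
So the minimum punishment length is K = 3.

3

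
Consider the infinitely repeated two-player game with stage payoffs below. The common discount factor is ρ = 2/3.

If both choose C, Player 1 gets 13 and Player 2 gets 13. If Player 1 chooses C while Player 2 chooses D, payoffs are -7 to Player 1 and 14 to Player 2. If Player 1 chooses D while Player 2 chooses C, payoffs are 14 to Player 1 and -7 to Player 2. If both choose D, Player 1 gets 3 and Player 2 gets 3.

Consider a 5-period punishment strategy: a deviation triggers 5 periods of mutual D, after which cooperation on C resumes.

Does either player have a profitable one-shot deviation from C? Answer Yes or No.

No

IC: ρ+…+ρ^5 ≥ (14−13)/(13−3) = 1/10.
At ρ = 2/3: partial sum = 1.7366 ≥ 0.1000. Cooperation sustainable.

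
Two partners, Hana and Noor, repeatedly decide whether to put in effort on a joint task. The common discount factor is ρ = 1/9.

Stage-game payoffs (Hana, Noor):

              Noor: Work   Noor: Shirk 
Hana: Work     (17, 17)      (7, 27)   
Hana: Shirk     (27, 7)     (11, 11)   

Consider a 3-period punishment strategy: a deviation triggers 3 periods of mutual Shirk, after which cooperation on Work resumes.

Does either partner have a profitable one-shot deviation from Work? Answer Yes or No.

A one-shot deviation gives 27 now, then 11 for 3 periods, then back to 17.
Gain from deviating: (27−17) today; loss: (17−11) in each of the next 3 periods.
No-deviation condition: (17−11)(ρ+…+ρ^3) ≥ 27−17, i.e. ρ+…+ρ^3 ≥ 5/3.
At ρ = 1/9: ρ+…+ρ^3 = 0.1248 < 1.6667.
So cooperation is not sustainable.

Yes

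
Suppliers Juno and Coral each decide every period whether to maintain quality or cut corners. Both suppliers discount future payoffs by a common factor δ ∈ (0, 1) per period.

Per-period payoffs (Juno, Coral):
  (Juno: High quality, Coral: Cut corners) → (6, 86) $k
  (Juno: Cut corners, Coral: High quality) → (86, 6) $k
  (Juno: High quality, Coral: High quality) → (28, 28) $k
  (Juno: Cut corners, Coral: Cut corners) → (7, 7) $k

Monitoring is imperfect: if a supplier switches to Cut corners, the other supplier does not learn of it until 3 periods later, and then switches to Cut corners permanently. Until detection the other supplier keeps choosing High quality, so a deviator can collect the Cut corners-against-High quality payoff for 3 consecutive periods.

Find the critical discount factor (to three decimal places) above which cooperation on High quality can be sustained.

The best deviation is to choose Cut corners for all 3 undetected periods, earning 86 each, then 7 forever once detected.
Deviation value: 86(1−δ^3)/(1−δ) + 7δ^3/(1−δ); cooperation value: 28/(1−δ).
IC: 28 ≥ 86(1−δ^3) + 7δ^3 = 86 − 79δ^3.
So δ^3 ≥ 58/79, giving δ ≥ (58/79)^(1/3) ≈ 0.902.

0.902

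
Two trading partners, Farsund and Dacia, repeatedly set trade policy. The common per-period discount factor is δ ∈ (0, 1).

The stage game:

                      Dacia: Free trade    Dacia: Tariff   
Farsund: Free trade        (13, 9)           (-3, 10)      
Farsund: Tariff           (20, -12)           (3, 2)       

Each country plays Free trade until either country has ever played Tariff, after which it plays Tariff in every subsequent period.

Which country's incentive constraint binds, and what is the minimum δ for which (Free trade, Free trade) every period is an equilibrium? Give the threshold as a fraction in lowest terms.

Farsund: cooperation gives 13 each period; deviation gives 20 once then 3 forever.
  13/(1−δ) ≥ 20 + 3δ/(1−δ) ⇒ δ ≥ 7/17.
Dacia: cooperation gives 9 each period; deviation gives 10 once then 2 forever.
  δ ≥ 1/8.
Both must hold, so the binding constraint is Farsund's: δ ≥ 7/17.

Farsund; δ ≥ 7/17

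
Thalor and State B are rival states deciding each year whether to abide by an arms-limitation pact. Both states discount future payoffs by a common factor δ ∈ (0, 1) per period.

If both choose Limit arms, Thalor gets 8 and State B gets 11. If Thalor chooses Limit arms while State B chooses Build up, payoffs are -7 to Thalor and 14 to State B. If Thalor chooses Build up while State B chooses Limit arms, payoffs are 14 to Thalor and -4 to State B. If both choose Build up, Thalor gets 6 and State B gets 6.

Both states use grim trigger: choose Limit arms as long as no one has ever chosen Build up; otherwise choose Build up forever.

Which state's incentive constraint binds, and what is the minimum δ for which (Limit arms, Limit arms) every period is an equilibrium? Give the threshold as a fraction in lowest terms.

For Thalor: deviation gain 14−8 = 6, per-period punishment loss 8−6 = 2. IC gives δ ≥ 6/8 = 3/4.
For State B: gain 3, loss 5 per period, so δ ≥ 3/8.
The tighter constraint is Thalor's, so cooperation needs δ ≥ 3/4.

Thalor; δ ≥ 3/4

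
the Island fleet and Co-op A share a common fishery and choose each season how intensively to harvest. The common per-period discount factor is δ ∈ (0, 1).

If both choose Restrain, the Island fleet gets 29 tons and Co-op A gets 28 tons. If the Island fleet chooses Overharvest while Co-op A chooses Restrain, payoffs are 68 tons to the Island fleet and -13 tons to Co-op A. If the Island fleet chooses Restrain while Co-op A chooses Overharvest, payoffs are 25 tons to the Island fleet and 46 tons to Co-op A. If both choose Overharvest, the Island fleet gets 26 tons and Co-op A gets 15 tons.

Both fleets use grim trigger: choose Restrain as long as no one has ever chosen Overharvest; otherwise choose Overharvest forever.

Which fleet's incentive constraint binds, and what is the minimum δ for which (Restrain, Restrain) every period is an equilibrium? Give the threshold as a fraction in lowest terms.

the Island fleet: cooperation gives 29 each period; deviation gives 68 once then 26 forever.
  29/(1−δ) ≥ 68 + 26δ/(1−δ) ⇒ δ ≥ 39/42 = 13/14.
Co-op A: cooperation gives 28 each period; deviation gives 46 once then 15 forever.
  δ ≥ 18/31.
Both must hold, so the binding constraint is the Island fleet's: δ ≥ 13/14.

the Island fleet; δ ≥ 13/14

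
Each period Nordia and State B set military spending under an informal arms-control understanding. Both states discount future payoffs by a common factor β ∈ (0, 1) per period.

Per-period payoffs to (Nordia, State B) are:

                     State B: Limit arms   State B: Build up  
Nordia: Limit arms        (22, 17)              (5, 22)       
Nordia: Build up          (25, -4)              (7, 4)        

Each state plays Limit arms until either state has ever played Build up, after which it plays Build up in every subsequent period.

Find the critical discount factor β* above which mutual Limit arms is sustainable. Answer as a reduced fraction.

5/18

Nordia's threshold: (25−22)/(25−7) = 1/6.
State B's threshold: (22−17)/(22−4) = 5/18.
1/6 < 5/18, so State B binds and β* = 5/18.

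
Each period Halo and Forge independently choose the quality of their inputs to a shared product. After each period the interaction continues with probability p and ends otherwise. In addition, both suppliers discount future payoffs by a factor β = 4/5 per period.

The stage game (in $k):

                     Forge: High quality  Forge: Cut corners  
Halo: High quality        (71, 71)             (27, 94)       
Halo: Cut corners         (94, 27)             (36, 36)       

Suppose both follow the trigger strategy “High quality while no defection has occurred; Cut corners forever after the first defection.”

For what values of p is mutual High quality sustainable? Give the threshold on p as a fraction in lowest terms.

115/232

With continuation probability p and discount β, the effective per-period discount factor is βp.
Grim-trigger IC: βp ≥ (94−71)/(94−36) = 23/58.
So p ≥ (23/58)/(4/5) = 115/232.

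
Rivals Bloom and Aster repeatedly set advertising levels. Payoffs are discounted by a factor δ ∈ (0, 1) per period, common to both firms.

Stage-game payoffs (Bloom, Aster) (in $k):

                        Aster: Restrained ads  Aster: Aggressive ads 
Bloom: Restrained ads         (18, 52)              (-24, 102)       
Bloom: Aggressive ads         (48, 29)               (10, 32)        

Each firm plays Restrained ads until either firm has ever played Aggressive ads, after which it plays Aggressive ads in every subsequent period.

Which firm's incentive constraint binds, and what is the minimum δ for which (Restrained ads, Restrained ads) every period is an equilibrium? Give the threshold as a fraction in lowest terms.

Bloom; δ ≥ 15/19

Bloom's threshold: (48−18)/(48−10) = 15/19.
Aster's threshold: (102−52)/(102−32) = 5/7.
15/19 > 5/7, so Bloom binds and δ* = 15/19.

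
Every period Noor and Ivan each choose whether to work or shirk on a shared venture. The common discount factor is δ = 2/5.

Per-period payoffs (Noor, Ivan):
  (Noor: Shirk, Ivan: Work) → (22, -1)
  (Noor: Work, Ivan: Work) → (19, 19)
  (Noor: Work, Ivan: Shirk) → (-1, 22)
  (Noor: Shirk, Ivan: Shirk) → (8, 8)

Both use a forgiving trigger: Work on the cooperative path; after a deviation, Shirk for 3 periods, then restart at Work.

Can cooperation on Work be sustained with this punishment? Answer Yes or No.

Yes

IC: δ+…+δ^3 ≥ (22−19)/(19−8) = 3/11.
At δ = 2/5: partial sum = 0.6240 ≥ 0.2727. Cooperation sustainable.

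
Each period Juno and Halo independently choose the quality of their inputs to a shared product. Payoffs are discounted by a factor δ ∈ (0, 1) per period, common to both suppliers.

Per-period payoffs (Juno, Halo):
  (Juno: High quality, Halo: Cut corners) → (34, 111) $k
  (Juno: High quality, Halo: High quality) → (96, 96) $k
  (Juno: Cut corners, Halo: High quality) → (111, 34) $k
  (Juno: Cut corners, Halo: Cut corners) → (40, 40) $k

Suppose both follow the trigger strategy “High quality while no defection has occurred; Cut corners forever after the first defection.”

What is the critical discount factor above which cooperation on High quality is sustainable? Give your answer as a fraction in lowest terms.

Cooperation forever yields 96 each period: 96/(1−δ).
Deviating yields 111 once, then 40 forever: 111 + 40δ/(1−δ).
No profitable deviation requires 96/(1−δ) ≥ 111 + 40δ/(1−δ).
Multiplying by (1−δ): 96 ≥ 111(1−δ) + 40δ = 111 − 71δ.
So 71δ ≥ 15, i.e. δ ≥ 15/71.

15/71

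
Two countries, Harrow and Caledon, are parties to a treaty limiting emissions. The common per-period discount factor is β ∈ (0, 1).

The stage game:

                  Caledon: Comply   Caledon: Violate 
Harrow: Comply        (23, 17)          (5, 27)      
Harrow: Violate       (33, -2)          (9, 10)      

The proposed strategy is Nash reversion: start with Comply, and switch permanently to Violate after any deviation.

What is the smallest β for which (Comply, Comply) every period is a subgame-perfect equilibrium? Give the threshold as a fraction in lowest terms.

10/17

Harrow: cooperation gives 23 each period; deviation gives 33 once then 9 forever.
  23/(1−β) ≥ 33 + 9β/(1−β) ⇒ β ≥ 10/24 = 5/12.
Caledon: cooperation gives 17 each period; deviation gives 27 once then 10 forever.
  β ≥ 10/17.
Both must hold, so the binding constraint is Caledon's: β ≥ 10/17.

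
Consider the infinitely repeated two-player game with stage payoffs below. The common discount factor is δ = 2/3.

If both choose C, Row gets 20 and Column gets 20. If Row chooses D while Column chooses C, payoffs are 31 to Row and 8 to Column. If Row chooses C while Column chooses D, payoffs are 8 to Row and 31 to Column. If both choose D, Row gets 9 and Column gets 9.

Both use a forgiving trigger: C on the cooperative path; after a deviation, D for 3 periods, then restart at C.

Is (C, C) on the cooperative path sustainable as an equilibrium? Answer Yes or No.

Comparing payoff streams over the 4 periods until play realigns: cooperate → 20(1+δ+…+δ^3); deviate → 31 + 9(δ+…+δ^3).
Cooperation is sustained iff (20−9)(δ+…+δ^3) ≥ 31−20.
δ+…+δ^3 = 2/3·(1−(2/3)^3)/(1−2/3) = 1.4074, and (31−20)/(20−9) = 1.0000.
1.4074 ≥ 1.0000, so cooperation is sustainable.

Yes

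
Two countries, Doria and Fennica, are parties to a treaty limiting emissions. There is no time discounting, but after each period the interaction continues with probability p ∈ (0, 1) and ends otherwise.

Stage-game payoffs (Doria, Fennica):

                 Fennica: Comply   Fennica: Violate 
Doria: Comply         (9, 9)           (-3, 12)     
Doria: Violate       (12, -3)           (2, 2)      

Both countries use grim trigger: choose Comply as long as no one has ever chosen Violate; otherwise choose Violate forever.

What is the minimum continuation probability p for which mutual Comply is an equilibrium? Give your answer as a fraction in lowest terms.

3/10

Expected cooperation value is 9 + p·9 + p²·9 + … = 9/(1−p); deviation gives 12 + p·2/(1−p).
9 ≥ 12(1−p) + 2p ⇒ 10p ≥ 3 ⇒ p ≥ 3/10.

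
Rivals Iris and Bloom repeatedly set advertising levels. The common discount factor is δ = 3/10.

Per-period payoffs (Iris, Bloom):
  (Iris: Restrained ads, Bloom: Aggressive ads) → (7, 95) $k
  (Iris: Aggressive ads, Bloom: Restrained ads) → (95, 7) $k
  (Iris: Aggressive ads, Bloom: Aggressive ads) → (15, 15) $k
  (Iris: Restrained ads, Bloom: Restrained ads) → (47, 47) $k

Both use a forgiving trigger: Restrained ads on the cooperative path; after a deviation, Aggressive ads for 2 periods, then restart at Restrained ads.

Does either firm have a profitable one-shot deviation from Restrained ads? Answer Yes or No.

A one-shot deviation gives 95 now, then 15 for 2 periods, then back to 47.
Gain from deviating: (95−47) today; loss: (47−15) in each of the next 2 periods.
No-deviation condition: (47−15)(δ+…+δ^2) ≥ 95−47, i.e. δ+…+δ^2 ≥ 3/2.
At δ = 3/10: δ+…+δ^2 = 0.3900 < 1.5000.
So cooperation is not sustainable.

Yes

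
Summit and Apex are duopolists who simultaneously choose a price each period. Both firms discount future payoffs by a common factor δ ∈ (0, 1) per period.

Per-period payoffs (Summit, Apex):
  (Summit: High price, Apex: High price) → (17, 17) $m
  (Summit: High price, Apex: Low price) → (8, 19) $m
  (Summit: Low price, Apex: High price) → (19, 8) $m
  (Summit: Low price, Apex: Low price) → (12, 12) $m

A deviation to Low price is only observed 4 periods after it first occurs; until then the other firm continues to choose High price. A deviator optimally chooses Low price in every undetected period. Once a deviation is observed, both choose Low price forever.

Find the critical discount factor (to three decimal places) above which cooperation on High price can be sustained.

The best deviation is to choose Low price for all 4 undetected periods, earning 19 each, then 12 forever once detected.
Deviation value: 19(1−δ^4)/(1−δ) + 12δ^4/(1−δ); cooperation value: 17/(1−δ).
IC: 17 ≥ 19(1−δ^4) + 12δ^4 = 19 − 7δ^4.
So δ^4 ≥ 2/7, giving δ ≥ (2/7)^(1/4) ≈ 0.731.

0.731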